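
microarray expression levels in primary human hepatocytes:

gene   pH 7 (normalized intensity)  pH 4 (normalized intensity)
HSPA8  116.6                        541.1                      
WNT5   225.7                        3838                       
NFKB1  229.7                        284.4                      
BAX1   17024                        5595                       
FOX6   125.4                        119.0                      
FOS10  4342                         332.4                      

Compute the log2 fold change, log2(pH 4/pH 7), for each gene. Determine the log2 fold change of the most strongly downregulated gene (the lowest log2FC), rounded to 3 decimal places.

log2(541.1/116.6) = 2.214  (HSPA8)
log2(3838/225.7) = 4.088  (WNT5)
log2(284.4/229.7) = 0.308  (NFKB1)
log2(5595/17024) = -1.605  (BAX1)
log2(119.0/125.4) = -0.076  (FOX6)
log2(332.4/4342) = -3.707  (FOS10)
FOS10 is most strongly downregulated.

-3.707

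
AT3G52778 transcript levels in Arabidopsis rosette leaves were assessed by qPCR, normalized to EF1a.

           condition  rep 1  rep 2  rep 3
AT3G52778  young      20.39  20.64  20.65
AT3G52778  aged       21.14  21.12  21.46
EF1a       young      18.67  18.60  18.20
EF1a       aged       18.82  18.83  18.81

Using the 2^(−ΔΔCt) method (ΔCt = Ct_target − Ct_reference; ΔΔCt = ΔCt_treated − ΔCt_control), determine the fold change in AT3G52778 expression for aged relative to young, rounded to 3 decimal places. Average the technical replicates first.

Mean Ct: AT3G52778 young 20.560; AT3G52778 aged 21.240; EF1a young 18.490; EF1a aged 18.820
ΔCt(young) = 20.560 − 18.490 = 2.070
ΔCt(aged) = 21.240 − 18.820 = 2.420
ΔΔCt = 2.420 − 2.070 = 0.350
Fold change = 2^(−0.350) = 0.7846

0.785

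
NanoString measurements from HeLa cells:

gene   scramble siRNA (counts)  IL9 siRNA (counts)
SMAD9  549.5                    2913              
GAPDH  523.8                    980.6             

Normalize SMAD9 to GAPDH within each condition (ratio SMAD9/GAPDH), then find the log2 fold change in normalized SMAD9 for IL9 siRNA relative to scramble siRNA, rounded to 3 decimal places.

SMAD9/GAPDH (scramble siRNA) = 549.5 / 523.8 = 1.0491
SMAD9/GAPDH (IL9 siRNA) = 2913 / 980.6 = 2.9706
Fold change = 2.9706 / 1.0491 = 2.8317
log2(2.8317) = 1.5017

1.502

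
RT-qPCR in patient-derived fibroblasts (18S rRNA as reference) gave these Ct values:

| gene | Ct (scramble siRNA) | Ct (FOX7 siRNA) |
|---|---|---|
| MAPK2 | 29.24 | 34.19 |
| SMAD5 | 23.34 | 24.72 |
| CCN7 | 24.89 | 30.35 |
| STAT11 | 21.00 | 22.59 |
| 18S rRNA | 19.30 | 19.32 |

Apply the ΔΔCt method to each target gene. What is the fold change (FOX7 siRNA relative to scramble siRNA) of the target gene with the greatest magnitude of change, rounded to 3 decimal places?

MAPK2: ΔΔCt = (34.19−19.32) − (29.24−19.30) = 14.87 − 9.94 = 4.93; fold change = 2^-4.93 = 0.033
SMAD5: ΔΔCt = (24.72−19.32) − (23.34−19.30) = 5.40 − 4.04 = 1.36; fold change = 2^-1.36 = 0.390
CCN7: ΔΔCt = (30.35−19.32) − (24.89−19.30) = 11.03 − 5.59 = 5.44; fold change = 2^-5.44 = 0.023
STAT11: ΔΔCt = (22.59−19.32) − (21.00−19.30) = 3.27 − 1.70 = 1.57; fold change = 2^-1.57 = 0.337
CCN7 has the largest |ΔΔCt| = 5.44.

0.023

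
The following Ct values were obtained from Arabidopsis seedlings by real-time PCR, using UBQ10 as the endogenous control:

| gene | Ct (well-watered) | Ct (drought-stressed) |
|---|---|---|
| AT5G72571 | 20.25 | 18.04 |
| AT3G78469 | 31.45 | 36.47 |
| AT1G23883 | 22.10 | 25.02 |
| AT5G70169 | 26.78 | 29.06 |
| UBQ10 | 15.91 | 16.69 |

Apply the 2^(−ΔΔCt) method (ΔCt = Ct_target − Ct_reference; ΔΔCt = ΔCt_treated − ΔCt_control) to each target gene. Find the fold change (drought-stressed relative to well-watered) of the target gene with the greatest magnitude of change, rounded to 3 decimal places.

AT5G72571: ΔΔCt = (18.04−16.69) − (20.25−15.91) = 1.35 − 4.34 = -2.99; fold change = 2^2.99 = 7.945
AT3G78469: ΔΔCt = (36.47−16.69) − (31.45−15.91) = 19.78 − 15.54 = 4.24; fold change = 2^-4.24 = 0.053
AT1G23883: ΔΔCt = (25.02−16.69) − (22.10−15.91) = 8.33 − 6.19 = 2.14; fold change = 2^-2.14 = 0.227
AT5G70169: ΔΔCt = (29.06−16.69) − (26.78−15.91) = 12.37 − 10.87 = 1.50; fold change = 2^-1.50 = 0.354
AT3G78469 has the largest |ΔΔCt| = 4.24.

0.053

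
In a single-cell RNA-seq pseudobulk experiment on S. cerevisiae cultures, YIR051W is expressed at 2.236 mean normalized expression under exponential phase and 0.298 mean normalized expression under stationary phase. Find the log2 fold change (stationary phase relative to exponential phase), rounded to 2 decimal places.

Fold change = 0.298 / 2.236 = 0.1333
log2(0.1333) = -2.908

-2.91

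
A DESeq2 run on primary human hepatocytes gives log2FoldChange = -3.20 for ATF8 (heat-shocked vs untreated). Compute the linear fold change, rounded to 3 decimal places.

Fold change = 2^(-3.20) = 0.1088

0.109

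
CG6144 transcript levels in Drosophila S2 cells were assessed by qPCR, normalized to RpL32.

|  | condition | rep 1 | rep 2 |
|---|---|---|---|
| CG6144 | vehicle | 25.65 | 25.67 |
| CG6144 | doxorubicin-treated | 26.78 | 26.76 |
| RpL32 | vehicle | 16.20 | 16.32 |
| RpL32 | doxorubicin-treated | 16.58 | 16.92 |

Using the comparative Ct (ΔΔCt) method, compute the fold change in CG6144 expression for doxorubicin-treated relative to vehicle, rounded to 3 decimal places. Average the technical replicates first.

0.651

Mean Ct: CG6144 vehicle 25.660; CG6144 doxorubicin-treated 26.770; RpL32 vehicle 16.260; RpL32 doxorubicin-treated 16.750
ΔCt(vehicle) = 25.660 − 16.260 = 9.400
ΔCt(doxorubicin-treated) = 26.770 − 16.750 = 10.020
ΔΔCt = 10.020 − 9.400 = 0.620
Fold change = 2^(−0.620) = 0.6507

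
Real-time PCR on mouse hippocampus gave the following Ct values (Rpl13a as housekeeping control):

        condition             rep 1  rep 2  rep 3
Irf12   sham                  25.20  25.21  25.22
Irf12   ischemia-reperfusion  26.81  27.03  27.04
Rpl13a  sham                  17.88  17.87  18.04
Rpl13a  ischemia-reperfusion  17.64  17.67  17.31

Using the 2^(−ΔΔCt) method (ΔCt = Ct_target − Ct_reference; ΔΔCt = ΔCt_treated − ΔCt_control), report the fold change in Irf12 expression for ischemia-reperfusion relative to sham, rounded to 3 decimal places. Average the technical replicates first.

0.227

Mean Ct: Irf12 sham 25.210; Irf12 ischemia-reperfusion 26.960; Rpl13a sham 17.930; Rpl13a ischemia-reperfusion 17.540
ΔCt(sham) = 25.210 − 17.930 = 7.280
ΔCt(ischemia-reperfusion) = 26.960 − 17.540 = 9.420
ΔΔCt = 9.420 − 7.280 = 2.140
Fold change = 2^(−2.140) = 0.2269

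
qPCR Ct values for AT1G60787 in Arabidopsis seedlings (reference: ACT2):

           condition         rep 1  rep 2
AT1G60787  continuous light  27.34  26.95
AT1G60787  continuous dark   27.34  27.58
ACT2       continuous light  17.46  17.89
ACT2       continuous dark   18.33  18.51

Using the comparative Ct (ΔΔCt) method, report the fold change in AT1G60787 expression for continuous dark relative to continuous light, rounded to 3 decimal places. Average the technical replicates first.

Mean Ct: AT1G60787 continuous light 27.145; AT1G60787 continuous dark 27.460; ACT2 continuous light 17.675; ACT2 continuous dark 18.420
ΔCt(continuous light) = 27.145 − 17.675 = 9.470
ΔCt(continuous dark) = 27.460 − 18.420 = 9.040
ΔΔCt = 9.040 − 9.470 = -0.430
Fold change = 2^(−(-0.430)) = 2^0.430 = 1.3472

1.347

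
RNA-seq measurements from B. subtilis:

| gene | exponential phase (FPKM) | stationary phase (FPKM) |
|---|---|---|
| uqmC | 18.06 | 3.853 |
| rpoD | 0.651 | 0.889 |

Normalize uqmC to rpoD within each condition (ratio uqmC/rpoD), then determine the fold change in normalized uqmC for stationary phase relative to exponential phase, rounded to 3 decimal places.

0.156

uqmC/rpoD (exponential phase) = 18.06 / 0.651 = 27.742
uqmC/rpoD (stationary phase) = 3.853 / 0.889 = 4.3341
Fold change = 4.3341 / 27.742 = 0.1562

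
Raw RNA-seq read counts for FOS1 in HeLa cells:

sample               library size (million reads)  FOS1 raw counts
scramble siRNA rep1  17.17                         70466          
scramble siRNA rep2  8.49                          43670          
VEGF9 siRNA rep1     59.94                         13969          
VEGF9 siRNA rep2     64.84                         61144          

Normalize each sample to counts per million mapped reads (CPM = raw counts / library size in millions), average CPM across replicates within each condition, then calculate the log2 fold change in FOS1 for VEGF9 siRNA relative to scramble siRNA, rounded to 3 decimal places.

CPM(scramble siRNA rep1) = 70466 / 17.17 = 4104.0186
CPM(scramble siRNA rep2) = 43670 / 8.49 = 5143.6985
CPM(VEGF9 siRNA rep1) = 13969 / 59.94 = 233.0497
CPM(VEGF9 siRNA rep2) = 61144 / 64.84 = 942.9981
mean CPM(scramble siRNA) = 4623.8586; mean CPM(VEGF9 siRNA) = 588.0239
Fold change = 588.0239 / 4623.8586 = 0.12717
log2(0.12717) = -2.9752

-2.975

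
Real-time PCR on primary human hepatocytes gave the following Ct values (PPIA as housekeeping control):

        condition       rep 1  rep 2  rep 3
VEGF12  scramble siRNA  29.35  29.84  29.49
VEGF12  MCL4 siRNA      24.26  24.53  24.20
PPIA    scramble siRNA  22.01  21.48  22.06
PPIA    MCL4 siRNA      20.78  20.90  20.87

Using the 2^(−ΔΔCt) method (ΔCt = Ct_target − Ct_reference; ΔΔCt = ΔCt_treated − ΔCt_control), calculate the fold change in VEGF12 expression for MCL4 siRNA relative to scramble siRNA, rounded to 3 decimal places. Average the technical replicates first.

Mean Ct: VEGF12 scramble siRNA 29.560; VEGF12 MCL4 siRNA 24.330; PPIA scramble siRNA 21.850; PPIA MCL4 siRNA 20.850
ΔCt(scramble siRNA) = 29.560 − 21.850 = 7.710
ΔCt(MCL4 siRNA) = 24.330 − 20.850 = 3.480
ΔΔCt = 3.480 − 7.710 = -4.230
Fold change = 2^(−(-4.230)) = 2^4.230 = 18.7654

18.765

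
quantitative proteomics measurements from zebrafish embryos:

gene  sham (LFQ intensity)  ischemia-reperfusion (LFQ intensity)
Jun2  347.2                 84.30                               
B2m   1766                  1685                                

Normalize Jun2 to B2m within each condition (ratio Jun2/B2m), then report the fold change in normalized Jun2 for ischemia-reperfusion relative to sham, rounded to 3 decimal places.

Jun2/B2m (sham) = 347.2 / 1766 = 0.1966
Jun2/B2m (ischemia-reperfusion) = 84.30 / 1685 = 0.05003
Fold change = 0.05003 / 0.1966 = 0.2545

0.254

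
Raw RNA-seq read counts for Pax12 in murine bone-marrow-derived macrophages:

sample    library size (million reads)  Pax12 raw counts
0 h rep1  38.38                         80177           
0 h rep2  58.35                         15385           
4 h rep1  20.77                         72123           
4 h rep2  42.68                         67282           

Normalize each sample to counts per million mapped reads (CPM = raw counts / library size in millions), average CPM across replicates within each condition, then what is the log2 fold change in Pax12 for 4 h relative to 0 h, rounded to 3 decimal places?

CPM(0 h rep1) = 80177 / 38.38 = 2089.0307
CPM(0 h rep2) = 15385 / 58.35 = 263.6675
CPM(4 h rep1) = 72123 / 20.77 = 3472.4603
CPM(4 h rep2) = 67282 / 42.68 = 1576.4292
mean CPM(0 h) = 1176.3491; mean CPM(4 h) = 2524.4448
Fold change = 2524.4448 / 1176.3491 = 2.14600
log2(2.14600) = 1.1016

1.102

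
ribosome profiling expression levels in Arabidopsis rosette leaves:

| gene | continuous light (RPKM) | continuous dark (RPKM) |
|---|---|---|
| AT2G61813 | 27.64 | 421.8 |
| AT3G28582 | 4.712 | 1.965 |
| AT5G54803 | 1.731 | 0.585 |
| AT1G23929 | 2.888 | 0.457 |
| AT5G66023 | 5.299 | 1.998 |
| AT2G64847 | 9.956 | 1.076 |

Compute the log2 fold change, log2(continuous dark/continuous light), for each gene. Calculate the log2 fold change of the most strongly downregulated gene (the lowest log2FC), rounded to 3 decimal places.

log2(421.8/27.64) = 3.932  (AT2G61813)
log2(1.965/4.712) = -1.262  (AT3G28582)
log2(0.585/1.731) = -1.565  (AT5G54803)
log2(0.457/2.888) = -2.660  (AT1G23929)
log2(1.998/5.299) = -1.407  (AT5G66023)
log2(1.076/9.956) = -3.210  (AT2G64847)
AT2G64847 is most strongly downregulated.

-3.210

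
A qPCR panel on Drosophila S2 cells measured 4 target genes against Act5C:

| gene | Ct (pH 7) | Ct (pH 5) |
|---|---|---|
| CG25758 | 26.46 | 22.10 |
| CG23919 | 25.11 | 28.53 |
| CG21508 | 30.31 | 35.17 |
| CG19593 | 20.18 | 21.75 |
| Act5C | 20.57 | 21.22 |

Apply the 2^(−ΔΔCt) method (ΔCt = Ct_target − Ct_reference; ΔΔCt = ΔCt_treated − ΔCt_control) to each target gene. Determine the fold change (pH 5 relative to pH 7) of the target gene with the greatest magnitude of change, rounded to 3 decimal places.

32.223

CG25758: ΔΔCt = (22.10−21.22) − (26.46−20.57) = 0.88 − 5.89 = -5.01; fold change = 2^5.01 = 32.223
CG23919: ΔΔCt = (28.53−21.22) − (25.11−20.57) = 7.31 − 4.54 = 2.77; fold change = 2^-2.77 = 0.147
CG21508: ΔΔCt = (35.17−21.22) − (30.31−20.57) = 13.95 − 9.74 = 4.21; fold change = 2^-4.21 = 0.054
CG19593: ΔΔCt = (21.75−21.22) − (20.18−20.57) = 0.53 − (-0.39) = 0.92; fold change = 2^-0.92 = 0.529
CG25758 has the largest |ΔΔCt| = 5.01.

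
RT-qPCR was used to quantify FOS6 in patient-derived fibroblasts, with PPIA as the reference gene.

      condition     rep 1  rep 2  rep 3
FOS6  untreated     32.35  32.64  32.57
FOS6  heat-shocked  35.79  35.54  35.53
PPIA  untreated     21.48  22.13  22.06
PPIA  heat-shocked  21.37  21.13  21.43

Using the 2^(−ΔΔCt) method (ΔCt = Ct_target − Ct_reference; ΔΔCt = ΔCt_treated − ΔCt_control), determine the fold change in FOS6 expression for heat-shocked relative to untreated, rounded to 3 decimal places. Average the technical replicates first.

Mean Ct: FOS6 untreated 32.520; FOS6 heat-shocked 35.620; PPIA untreated 21.890; PPIA heat-shocked 21.310
ΔCt(untreated) = 32.520 − 21.890 = 10.630
ΔCt(heat-shocked) = 35.620 − 21.310 = 14.310
ΔΔCt = 14.310 − 10.630 = 3.680
Fold change = 2^(−3.680) = 0.0780

0.078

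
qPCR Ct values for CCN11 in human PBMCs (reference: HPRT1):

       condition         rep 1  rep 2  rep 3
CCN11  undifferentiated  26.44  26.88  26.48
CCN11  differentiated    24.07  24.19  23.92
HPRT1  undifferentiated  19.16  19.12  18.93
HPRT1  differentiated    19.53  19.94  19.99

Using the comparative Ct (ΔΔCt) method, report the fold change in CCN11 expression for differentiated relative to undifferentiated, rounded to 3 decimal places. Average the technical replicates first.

Mean Ct: CCN11 undifferentiated 26.600; CCN11 differentiated 24.060; HPRT1 undifferentiated 19.070; HPRT1 differentiated 19.820
ΔCt(undifferentiated) = 26.600 − 19.070 = 7.530
ΔCt(differentiated) = 24.060 − 19.820 = 4.240
ΔΔCt = 4.240 − 7.530 = -3.290
Fold change = 2^(−(-3.290)) = 2^3.290 = 9.7811

9.781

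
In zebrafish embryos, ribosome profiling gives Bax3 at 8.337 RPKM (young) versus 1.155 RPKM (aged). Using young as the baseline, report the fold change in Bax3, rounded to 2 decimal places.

Fold change = 1.155 / 8.337 = 0.139
Bax3 is downregulated.

0.14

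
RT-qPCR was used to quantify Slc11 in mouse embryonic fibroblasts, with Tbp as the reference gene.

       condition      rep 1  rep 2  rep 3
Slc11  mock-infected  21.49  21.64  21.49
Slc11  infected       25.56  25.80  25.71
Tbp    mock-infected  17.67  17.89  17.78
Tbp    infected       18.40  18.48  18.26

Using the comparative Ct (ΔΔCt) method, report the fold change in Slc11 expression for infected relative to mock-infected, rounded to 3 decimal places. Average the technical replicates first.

Mean Ct: Slc11 mock-infected 21.540; Slc11 infected 25.690; Tbp mock-infected 17.780; Tbp infected 18.380
ΔCt(mock-infected) = 21.540 − 17.780 = 3.760
ΔCt(infected) = 25.690 − 18.380 = 7.310
ΔΔCt = 7.310 − 3.760 = 3.550
Fold change = 2^(−3.550) = 0.0854

0.085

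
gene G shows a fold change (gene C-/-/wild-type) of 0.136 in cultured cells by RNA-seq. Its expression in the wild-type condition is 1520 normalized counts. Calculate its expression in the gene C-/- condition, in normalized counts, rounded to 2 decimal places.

206.72

gene C-/- expression = 1520 × 0.136 = 206.72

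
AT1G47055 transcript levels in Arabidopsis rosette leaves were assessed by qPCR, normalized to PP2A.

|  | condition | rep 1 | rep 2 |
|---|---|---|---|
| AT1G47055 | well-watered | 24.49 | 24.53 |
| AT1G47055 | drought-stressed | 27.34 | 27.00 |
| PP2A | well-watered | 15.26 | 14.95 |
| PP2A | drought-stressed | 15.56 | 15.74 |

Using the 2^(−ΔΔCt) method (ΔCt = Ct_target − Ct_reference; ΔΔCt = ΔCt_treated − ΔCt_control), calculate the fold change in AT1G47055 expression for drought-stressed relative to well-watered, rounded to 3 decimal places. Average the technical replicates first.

0.231

Mean Ct: AT1G47055 well-watered 24.510; AT1G47055 drought-stressed 27.170; PP2A well-watered 15.105; PP2A drought-stressed 15.650
ΔCt(well-watered) = 24.510 − 15.105 = 9.405
ΔCt(drought-stressed) = 27.170 − 15.650 = 11.520
ΔΔCt = 11.520 − 9.405 = 2.115
Fold change = 2^(−2.115) = 0.2308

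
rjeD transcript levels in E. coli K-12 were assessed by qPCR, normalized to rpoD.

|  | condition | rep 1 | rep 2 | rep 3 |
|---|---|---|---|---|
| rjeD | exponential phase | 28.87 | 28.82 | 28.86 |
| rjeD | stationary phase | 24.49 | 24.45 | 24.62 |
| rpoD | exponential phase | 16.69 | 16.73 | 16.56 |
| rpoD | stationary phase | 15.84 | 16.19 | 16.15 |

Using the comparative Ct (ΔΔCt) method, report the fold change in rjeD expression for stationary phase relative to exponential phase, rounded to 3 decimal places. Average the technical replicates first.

Mean Ct: rjeD exponential phase 28.850; rjeD stationary phase 24.520; rpoD exponential phase 16.660; rpoD stationary phase 16.060
ΔCt(exponential phase) = 28.850 − 16.660 = 12.190
ΔCt(stationary phase) = 24.520 − 16.060 = 8.460
ΔΔCt = 8.460 − 12.190 = -3.730
Fold change = 2^(−(-3.730)) = 2^3.730 = 13.2691

13.269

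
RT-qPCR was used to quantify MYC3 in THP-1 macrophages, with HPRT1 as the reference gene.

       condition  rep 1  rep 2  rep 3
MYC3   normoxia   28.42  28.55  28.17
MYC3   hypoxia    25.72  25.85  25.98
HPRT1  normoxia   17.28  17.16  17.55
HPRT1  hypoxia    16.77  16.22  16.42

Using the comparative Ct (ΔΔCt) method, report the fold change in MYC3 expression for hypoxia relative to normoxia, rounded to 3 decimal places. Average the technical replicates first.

Mean Ct: MYC3 normoxia 28.380; MYC3 hypoxia 25.850; HPRT1 normoxia 17.330; HPRT1 hypoxia 16.470
ΔCt(normoxia) = 28.380 − 17.330 = 11.050
ΔCt(hypoxia) = 25.850 − 16.470 = 9.380
ΔΔCt = 9.380 − 11.050 = -1.670
Fold change = 2^(−(-1.670)) = 2^1.670 = 3.1821

3.182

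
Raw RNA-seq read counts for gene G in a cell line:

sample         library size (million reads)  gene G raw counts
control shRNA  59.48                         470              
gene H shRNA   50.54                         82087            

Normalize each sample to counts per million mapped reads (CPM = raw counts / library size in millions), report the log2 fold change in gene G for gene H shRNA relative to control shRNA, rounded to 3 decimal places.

CPM(control shRNA) = 470 / 59.48 = 7.9018
CPM(gene H shRNA) = 82087 / 50.54 = 1624.1987
Fold change = 1624.1987 / 7.9018 = 205.54752
log2(205.54752) = 7.6833

7.683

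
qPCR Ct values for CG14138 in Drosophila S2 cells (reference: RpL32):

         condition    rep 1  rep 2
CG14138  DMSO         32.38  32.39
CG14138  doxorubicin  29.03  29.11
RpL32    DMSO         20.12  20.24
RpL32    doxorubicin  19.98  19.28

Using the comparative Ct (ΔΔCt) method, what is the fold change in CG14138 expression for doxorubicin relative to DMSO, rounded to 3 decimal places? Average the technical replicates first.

6.797

Mean Ct: CG14138 DMSO 32.385; CG14138 doxorubicin 29.070; RpL32 DMSO 20.180; RpL32 doxorubicin 19.630
ΔCt(DMSO) = 32.385 − 20.180 = 12.205
ΔCt(doxorubicin) = 29.070 − 19.630 = 9.440
ΔΔCt = 9.440 − 12.205 = -2.765
Fold change = 2^(−(-2.765)) = 2^2.765 = 6.7975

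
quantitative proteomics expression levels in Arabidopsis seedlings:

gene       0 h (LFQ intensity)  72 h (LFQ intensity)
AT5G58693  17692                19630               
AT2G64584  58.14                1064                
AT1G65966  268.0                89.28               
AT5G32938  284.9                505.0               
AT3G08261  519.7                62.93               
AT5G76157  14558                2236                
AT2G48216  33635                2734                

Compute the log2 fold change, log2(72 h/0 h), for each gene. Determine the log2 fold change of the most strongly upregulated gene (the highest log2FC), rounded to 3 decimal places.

log2(19630/17692) = 0.150  (AT5G58693)
log2(1064/58.14) = 4.194  (AT2G64584)
log2(89.28/268.0) = -1.586  (AT1G65966)
log2(505.0/284.9) = 0.826  (AT5G32938)
log2(62.93/519.7) = -3.046  (AT3G08261)
log2(2236/14558) = -2.703  (AT5G76157)
log2(2734/33635) = -3.621  (AT2G48216)
AT2G64584 is most strongly upregulated.

4.194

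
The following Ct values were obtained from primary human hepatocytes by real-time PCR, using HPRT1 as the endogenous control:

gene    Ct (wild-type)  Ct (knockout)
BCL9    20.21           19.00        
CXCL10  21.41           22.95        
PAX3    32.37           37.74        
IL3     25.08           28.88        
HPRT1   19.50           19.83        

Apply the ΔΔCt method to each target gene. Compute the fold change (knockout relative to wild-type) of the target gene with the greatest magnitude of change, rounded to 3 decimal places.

BCL9: ΔΔCt = (19.00−19.83) − (20.21−19.50) = -0.83 − 0.71 = -1.54; fold change = 2^1.54 = 2.908
CXCL10: ΔΔCt = (22.95−19.83) − (21.41−19.50) = 3.12 − 1.91 = 1.21; fold change = 2^-1.21 = 0.432
PAX3: ΔΔCt = (37.74−19.83) − (32.37−19.50) = 17.91 − 12.87 = 5.04; fold change = 2^-5.04 = 0.030
IL3: ΔΔCt = (28.88−19.83) − (25.08−19.50) = 9.05 − 5.58 = 3.47; fold change = 2^-3.47 = 0.090
PAX3 has the largest |ΔΔCt| = 5.04.

0.030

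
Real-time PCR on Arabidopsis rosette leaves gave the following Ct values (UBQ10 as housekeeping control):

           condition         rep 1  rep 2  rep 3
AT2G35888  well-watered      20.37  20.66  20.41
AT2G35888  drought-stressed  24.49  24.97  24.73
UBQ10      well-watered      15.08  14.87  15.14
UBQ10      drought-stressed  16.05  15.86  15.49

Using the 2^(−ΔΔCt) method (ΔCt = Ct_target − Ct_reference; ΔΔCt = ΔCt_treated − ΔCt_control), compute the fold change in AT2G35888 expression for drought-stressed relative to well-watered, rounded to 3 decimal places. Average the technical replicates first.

Mean Ct: AT2G35888 well-watered 20.480; AT2G35888 drought-stressed 24.730; UBQ10 well-watered 15.030; UBQ10 drought-stressed 15.800
ΔCt(well-watered) = 20.480 − 15.030 = 5.450
ΔCt(drought-stressed) = 24.730 − 15.800 = 8.930
ΔΔCt = 8.930 − 5.450 = 3.480
Fold change = 2^(−3.480) = 0.0896

0.090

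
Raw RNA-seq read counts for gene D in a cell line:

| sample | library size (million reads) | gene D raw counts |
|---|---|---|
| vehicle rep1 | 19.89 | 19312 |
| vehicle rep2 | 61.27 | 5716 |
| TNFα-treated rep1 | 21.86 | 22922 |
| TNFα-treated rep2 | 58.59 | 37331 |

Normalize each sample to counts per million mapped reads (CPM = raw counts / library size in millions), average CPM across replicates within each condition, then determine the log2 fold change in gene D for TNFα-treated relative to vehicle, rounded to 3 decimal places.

0.664

CPM(vehicle rep1) = 19312 / 19.89 = 970.9402
CPM(vehicle rep2) = 5716 / 61.27 = 93.2920
CPM(TNFα-treated rep1) = 22922 / 21.86 = 1048.5819
CPM(TNFα-treated rep2) = 37331 / 58.59 = 637.1565
mean CPM(vehicle) = 532.1161; mean CPM(TNFα-treated) = 842.8692
Fold change = 842.8692 / 532.1161 = 1.58399
log2(1.58399) = 0.6636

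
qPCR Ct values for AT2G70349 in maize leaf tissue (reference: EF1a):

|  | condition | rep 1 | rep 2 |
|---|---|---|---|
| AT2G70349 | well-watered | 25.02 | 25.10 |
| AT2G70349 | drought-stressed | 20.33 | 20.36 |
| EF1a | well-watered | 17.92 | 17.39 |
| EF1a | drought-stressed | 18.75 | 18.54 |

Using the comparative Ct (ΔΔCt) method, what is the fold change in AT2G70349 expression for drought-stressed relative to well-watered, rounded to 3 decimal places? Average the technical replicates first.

52.165

Mean Ct: AT2G70349 well-watered 25.060; AT2G70349 drought-stressed 20.345; EF1a well-watered 17.655; EF1a drought-stressed 18.645
ΔCt(well-watered) = 25.060 − 17.655 = 7.405
ΔCt(drought-stressed) = 20.345 − 18.645 = 1.700
ΔΔCt = 1.700 − 7.405 = -5.705
Fold change = 2^(−(-5.705)) = 2^5.705 = 52.1646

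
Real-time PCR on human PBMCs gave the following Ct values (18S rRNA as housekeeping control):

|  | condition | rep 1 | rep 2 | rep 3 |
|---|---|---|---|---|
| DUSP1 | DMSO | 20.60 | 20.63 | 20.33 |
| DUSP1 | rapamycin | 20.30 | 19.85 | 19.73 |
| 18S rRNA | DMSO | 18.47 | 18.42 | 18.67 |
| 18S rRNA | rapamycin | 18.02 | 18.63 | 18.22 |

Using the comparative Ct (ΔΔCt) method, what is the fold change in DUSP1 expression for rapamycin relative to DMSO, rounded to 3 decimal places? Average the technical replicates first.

1.257

Mean Ct: DUSP1 DMSO 20.520; DUSP1 rapamycin 19.960; 18S rRNA DMSO 18.520; 18S rRNA rapamycin 18.290
ΔCt(DMSO) = 20.520 − 18.520 = 2.000
ΔCt(rapamycin) = 19.960 − 18.290 = 1.670
ΔΔCt = 1.670 − 2.000 = -0.330
Fold change = 2^(−(-0.330)) = 2^0.330 = 1.2570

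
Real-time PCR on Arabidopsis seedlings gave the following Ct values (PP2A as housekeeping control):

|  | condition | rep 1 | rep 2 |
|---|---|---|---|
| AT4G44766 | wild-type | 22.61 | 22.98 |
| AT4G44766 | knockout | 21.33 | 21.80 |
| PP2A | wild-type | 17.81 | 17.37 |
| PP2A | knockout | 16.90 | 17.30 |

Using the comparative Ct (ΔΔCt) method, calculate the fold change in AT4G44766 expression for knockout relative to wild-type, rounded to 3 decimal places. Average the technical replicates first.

1.670

Mean Ct: AT4G44766 wild-type 22.795; AT4G44766 knockout 21.565; PP2A wild-type 17.590; PP2A knockout 17.100
ΔCt(wild-type) = 22.795 − 17.590 = 5.205
ΔCt(knockout) = 21.565 − 17.100 = 4.465
ΔΔCt = 4.465 − 5.205 = -0.740
Fold change = 2^(−(-0.740)) = 2^0.740 = 1.6702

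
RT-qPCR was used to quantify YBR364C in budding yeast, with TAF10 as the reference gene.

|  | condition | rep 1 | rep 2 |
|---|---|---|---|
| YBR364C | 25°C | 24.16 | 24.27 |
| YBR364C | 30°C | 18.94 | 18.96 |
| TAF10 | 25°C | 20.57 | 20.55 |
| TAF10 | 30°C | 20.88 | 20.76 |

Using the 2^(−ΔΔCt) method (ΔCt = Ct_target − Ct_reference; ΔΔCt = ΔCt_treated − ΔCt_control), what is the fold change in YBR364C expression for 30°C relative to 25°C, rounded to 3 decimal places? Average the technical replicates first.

Mean Ct: YBR364C 25°C 24.215; YBR364C 30°C 18.950; TAF10 25°C 20.560; TAF10 30°C 20.820
ΔCt(25°C) = 24.215 − 20.560 = 3.655
ΔCt(30°C) = 18.950 − 20.820 = -1.870
ΔΔCt = -1.870 − 3.655 = -5.525
Fold change = 2^(−(-5.525)) = 2^5.525 = 46.0459

46.046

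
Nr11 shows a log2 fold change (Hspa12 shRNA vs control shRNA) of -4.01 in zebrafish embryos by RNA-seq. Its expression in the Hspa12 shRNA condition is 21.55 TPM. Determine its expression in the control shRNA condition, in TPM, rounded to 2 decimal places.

Fold change = 2^(-4.01) = 0.0621
control shRNA expression = 21.55 / 0.0621 = 347.20

347.20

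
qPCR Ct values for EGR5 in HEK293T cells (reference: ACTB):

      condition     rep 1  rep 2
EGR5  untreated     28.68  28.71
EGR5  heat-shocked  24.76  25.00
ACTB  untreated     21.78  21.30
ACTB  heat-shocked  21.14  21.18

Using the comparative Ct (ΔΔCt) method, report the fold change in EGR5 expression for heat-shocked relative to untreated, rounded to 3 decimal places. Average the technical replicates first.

Mean Ct: EGR5 untreated 28.695; EGR5 heat-shocked 24.880; ACTB untreated 21.540; ACTB heat-shocked 21.160
ΔCt(untreated) = 28.695 − 21.540 = 7.155
ΔCt(heat-shocked) = 24.880 − 21.160 = 3.720
ΔΔCt = 3.720 − 7.155 = -3.435
Fold change = 2^(−(-3.435)) = 2^3.435 = 10.8153

10.815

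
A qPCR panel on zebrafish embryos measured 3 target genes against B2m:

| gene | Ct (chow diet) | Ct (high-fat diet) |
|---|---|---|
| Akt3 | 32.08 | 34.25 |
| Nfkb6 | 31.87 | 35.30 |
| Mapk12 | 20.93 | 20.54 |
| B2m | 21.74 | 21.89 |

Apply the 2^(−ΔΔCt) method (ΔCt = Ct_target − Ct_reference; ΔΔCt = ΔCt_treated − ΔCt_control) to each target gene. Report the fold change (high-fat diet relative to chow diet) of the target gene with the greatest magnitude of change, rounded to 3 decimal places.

Akt3: ΔΔCt = (34.25−21.89) − (32.08−21.74) = 12.36 − 10.34 = 2.02; fold change = 2^-2.02 = 0.247
Nfkb6: ΔΔCt = (35.30−21.89) − (31.87−21.74) = 13.41 − 10.13 = 3.28; fold change = 2^-3.28 = 0.103
Mapk12: ΔΔCt = (20.54−21.89) − (20.93−21.74) = -1.35 − (-0.81) = -0.54; fold change = 2^0.54 = 1.454
Nfkb6 has the largest |ΔΔCt| = 3.28.

0.103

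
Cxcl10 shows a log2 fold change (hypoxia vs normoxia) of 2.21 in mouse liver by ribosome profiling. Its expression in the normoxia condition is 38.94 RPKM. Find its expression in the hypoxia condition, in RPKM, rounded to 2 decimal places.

Fold change = 2^(2.21) = 4.6268
hypoxia expression = 38.94 × 4.6268 = 180.17

180.17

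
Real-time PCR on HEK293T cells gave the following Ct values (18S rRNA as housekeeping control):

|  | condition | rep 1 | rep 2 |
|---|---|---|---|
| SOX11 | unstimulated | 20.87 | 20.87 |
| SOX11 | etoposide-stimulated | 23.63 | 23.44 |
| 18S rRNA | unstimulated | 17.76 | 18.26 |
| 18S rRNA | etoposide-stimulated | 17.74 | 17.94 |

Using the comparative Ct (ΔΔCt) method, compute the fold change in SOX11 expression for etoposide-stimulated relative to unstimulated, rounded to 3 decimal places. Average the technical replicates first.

Mean Ct: SOX11 unstimulated 20.870; SOX11 etoposide-stimulated 23.535; 18S rRNA unstimulated 18.010; 18S rRNA etoposide-stimulated 17.840
ΔCt(unstimulated) = 20.870 − 18.010 = 2.860
ΔCt(etoposide-stimulated) = 23.535 − 17.840 = 5.695
ΔΔCt = 5.695 − 2.860 = 2.835
Fold change = 2^(−2.835) = 0.1401

0.140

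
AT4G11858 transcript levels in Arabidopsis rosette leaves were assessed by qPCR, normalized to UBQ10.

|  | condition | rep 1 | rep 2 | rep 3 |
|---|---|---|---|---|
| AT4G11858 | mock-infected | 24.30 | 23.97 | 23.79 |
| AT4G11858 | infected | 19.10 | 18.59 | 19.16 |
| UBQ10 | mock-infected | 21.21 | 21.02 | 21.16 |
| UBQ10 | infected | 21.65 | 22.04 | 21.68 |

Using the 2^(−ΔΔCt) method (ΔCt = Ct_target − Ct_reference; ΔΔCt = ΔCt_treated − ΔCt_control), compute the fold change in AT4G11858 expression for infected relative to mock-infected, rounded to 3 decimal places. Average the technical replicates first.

Mean Ct: AT4G11858 mock-infected 24.020; AT4G11858 infected 18.950; UBQ10 mock-infected 21.130; UBQ10 infected 21.790
ΔCt(mock-infected) = 24.020 − 21.130 = 2.890
ΔCt(infected) = 18.950 − 21.790 = -2.840
ΔΔCt = -2.840 − 2.890 = -5.730
Fold change = 2^(−(-5.730)) = 2^5.730 = 53.0765

53.076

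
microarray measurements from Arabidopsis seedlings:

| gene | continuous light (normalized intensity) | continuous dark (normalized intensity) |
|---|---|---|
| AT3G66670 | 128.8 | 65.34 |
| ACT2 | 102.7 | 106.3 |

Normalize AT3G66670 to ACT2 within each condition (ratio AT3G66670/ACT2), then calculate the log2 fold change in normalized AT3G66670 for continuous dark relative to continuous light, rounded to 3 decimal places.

AT3G66670/ACT2 (continuous light) = 128.8 / 102.7 = 1.2541
AT3G66670/ACT2 (continuous dark) = 65.34 / 106.3 = 0.61468
Fold change = 0.61468 / 1.2541 = 0.4901
log2(0.4901) = -1.0288

-1.029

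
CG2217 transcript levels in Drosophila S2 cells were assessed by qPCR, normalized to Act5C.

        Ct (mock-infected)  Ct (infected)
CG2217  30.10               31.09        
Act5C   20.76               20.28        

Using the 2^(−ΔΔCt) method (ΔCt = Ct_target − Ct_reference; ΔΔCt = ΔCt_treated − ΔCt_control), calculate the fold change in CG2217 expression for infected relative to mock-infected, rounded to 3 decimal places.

ΔCt(mock-infected) = 30.100 − 20.760 = 9.340
ΔCt(infected) = 31.090 − 20.280 = 10.810
ΔΔCt = 10.810 − 9.340 = 1.470
Fold change = 2^(−1.470) = 0.3610

0.361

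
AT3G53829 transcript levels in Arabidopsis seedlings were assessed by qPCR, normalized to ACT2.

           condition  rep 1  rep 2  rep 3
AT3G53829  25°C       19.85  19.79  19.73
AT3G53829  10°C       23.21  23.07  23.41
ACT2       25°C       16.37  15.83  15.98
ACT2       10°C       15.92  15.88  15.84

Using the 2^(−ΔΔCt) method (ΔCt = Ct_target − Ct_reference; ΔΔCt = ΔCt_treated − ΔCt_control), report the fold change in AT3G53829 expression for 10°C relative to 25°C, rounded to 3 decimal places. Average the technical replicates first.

Mean Ct: AT3G53829 25°C 19.790; AT3G53829 10°C 23.230; ACT2 25°C 16.060; ACT2 10°C 15.880
ΔCt(25°C) = 19.790 − 16.060 = 3.730
ΔCt(10°C) = 23.230 − 15.880 = 7.350
ΔΔCt = 7.350 − 3.730 = 3.620
Fold change = 2^(−3.620) = 0.0813

0.081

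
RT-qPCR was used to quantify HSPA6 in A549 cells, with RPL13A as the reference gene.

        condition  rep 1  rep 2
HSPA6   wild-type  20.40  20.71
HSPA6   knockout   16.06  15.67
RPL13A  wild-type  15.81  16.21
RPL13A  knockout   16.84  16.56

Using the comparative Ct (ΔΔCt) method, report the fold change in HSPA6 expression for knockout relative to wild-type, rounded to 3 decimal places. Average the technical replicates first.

Mean Ct: HSPA6 wild-type 20.555; HSPA6 knockout 15.865; RPL13A wild-type 16.010; RPL13A knockout 16.700
ΔCt(wild-type) = 20.555 − 16.010 = 4.545
ΔCt(knockout) = 15.865 − 16.700 = -0.835
ΔΔCt = -0.835 − 4.545 = -5.380
Fold change = 2^(−(-5.380)) = 2^5.380 = 41.6429

41.643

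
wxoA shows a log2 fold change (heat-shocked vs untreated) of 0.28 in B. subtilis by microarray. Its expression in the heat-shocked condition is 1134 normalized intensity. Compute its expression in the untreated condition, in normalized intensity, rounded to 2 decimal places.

933.95

Fold change = 2^(0.28) = 1.2142
untreated expression = 1134 / 1.2142 = 933.95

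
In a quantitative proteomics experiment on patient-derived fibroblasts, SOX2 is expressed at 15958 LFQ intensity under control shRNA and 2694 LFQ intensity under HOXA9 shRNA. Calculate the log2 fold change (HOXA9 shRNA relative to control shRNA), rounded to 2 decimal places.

-2.57

Fold change = 2694 / 15958 = 0.1688
log2(0.1688) = -2.566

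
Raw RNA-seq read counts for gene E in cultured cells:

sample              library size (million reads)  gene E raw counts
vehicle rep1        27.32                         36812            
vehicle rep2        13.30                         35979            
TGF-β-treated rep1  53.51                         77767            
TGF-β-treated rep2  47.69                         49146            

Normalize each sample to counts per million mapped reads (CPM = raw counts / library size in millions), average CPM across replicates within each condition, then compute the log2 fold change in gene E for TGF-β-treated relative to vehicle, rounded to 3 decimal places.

-0.706

CPM(vehicle rep1) = 36812 / 27.32 = 1347.4378
CPM(vehicle rep2) = 35979 / 13.30 = 2705.1880
CPM(TGF-β-treated rep1) = 77767 / 53.51 = 1453.3171
CPM(TGF-β-treated rep2) = 49146 / 47.69 = 1030.5305
mean CPM(vehicle) = 2026.3129; mean CPM(TGF-β-treated) = 1241.9238
Fold change = 1241.9238 / 2026.3129 = 0.61290
log2(0.61290) = -0.7063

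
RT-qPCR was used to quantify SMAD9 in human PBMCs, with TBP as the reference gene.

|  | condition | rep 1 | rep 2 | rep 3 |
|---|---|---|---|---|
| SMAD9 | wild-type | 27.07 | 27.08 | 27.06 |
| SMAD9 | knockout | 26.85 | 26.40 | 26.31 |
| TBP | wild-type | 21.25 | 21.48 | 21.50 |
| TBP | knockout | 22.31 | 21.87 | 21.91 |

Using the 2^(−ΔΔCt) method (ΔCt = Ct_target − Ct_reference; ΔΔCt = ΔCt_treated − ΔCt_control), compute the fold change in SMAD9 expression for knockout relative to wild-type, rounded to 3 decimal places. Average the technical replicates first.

2.250

Mean Ct: SMAD9 wild-type 27.070; SMAD9 knockout 26.520; TBP wild-type 21.410; TBP knockout 22.030
ΔCt(wild-type) = 27.070 − 21.410 = 5.660
ΔCt(knockout) = 26.520 − 22.030 = 4.490
ΔΔCt = 4.490 − 5.660 = -1.170
Fold change = 2^(−(-1.170)) = 2^1.170 = 2.2501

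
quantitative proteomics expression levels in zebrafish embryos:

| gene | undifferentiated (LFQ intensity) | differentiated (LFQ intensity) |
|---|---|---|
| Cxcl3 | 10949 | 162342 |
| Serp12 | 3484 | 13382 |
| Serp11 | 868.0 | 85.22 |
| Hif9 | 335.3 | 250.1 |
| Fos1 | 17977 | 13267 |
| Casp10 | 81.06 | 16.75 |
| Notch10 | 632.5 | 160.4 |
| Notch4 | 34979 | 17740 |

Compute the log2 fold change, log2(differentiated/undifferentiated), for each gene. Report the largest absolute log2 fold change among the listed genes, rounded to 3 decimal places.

log2(162342/10949) = 3.890  (Cxcl3)
log2(13382/3484) = 1.941  (Serp12)
log2(85.22/868.0) = -3.348  (Serp11)
log2(250.1/335.3) = -0.423  (Hif9)
log2(13267/17977) = -0.438  (Fos1)
log2(16.75/81.06) = -2.275  (Casp10)
log2(160.4/632.5) = -1.979  (Notch10)
log2(17740/34979) = -0.979  (Notch4)
The largest magnitude belongs to Cxcl3.

3.890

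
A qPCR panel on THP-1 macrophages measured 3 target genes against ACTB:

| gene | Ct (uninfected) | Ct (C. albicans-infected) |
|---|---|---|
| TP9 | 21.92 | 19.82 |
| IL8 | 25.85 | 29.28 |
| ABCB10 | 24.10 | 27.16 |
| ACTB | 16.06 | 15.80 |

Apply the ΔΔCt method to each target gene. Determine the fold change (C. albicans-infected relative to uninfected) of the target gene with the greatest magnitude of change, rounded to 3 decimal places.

TP9: ΔΔCt = (19.82−15.80) − (21.92−16.06) = 4.02 − 5.86 = -1.84; fold change = 2^1.84 = 3.580
IL8: ΔΔCt = (29.28−15.80) − (25.85−16.06) = 13.48 − 9.79 = 3.69; fold change = 2^-3.69 = 0.077
ABCB10: ΔΔCt = (27.16−15.80) − (24.10−16.06) = 11.36 − 8.04 = 3.32; fold change = 2^-3.32 = 0.100
IL8 has the largest |ΔΔCt| = 3.69.

0.077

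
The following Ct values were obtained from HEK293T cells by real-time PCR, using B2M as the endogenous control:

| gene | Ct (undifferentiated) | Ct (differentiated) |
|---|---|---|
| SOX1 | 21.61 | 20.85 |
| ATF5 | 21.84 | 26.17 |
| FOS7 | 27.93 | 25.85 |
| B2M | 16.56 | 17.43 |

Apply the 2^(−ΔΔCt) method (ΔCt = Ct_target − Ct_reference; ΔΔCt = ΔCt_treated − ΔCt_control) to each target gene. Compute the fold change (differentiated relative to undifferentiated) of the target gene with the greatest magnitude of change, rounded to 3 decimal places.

SOX1: ΔΔCt = (20.85−17.43) − (21.61−16.56) = 3.42 − 5.05 = -1.63; fold change = 2^1.63 = 3.095
ATF5: ΔΔCt = (26.17−17.43) − (21.84−16.56) = 8.74 − 5.28 = 3.46; fold change = 2^-3.46 = 0.091
FOS7: ΔΔCt = (25.85−17.43) − (27.93−16.56) = 8.42 − 11.37 = -2.95; fold change = 2^2.95 = 7.727
ATF5 has the largest |ΔΔCt| = 3.46.

0.091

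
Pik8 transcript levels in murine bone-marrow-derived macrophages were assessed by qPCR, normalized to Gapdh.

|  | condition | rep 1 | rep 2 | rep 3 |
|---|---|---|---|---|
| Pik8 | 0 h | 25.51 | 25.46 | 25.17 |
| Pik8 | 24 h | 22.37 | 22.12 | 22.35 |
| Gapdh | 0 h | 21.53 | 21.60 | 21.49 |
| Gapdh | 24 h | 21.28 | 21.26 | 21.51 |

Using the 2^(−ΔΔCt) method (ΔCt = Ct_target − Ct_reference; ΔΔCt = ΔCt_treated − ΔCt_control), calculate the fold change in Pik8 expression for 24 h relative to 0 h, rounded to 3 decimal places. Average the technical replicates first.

Mean Ct: Pik8 0 h 25.380; Pik8 24 h 22.280; Gapdh 0 h 21.540; Gapdh 24 h 21.350
ΔCt(0 h) = 25.380 − 21.540 = 3.840
ΔCt(24 h) = 22.280 − 21.350 = 0.930
ΔΔCt = 0.930 − 3.840 = -2.910
Fold change = 2^(−(-2.910)) = 2^2.910 = 7.5162

7.516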